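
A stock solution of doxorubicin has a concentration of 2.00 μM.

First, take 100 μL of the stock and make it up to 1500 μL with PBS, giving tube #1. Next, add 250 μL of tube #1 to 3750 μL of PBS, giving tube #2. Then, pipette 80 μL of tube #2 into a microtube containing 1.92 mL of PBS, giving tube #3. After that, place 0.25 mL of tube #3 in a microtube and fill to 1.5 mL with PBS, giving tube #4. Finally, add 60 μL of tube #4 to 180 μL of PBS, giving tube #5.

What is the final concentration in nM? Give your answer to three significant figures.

Step 1: 100 μL brought to 1500 μL → factor 1500/100 = 15
Step 2: 250 μL + 3750 μL = 4000 μL total → factor 4000/250 = 16
Step 3: 80 μL + 1.92 mL = 2000 μL total → factor 2000/80 = 25
Step 4: 0.25 mL brought to 1.5 mL → factor 1.5/0.25 = 6
Step 5: 60 μL + 180 μL = 240 μL total → factor 240/60 = 4
Overall dilution factor = 15 × 16 × 25 × 6 × 4 = 1.44 × 10^5
Final = 2.00 μM / 1.44 × 10^5 = 1.389 × 10^-5 μM = 0.0139 nM

0.0139 nM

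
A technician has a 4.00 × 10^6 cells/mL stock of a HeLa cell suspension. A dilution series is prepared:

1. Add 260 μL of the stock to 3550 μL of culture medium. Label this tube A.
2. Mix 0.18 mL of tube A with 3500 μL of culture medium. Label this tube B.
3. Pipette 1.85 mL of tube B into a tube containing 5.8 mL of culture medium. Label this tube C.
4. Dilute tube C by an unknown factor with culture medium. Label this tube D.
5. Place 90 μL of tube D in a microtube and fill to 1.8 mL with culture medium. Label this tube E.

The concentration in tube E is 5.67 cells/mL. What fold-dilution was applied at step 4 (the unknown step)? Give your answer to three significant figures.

28.5-fold

Step 1: 260 μL + 3550 μL = 3810 μL total → factor 3810/260 = 14.654
Step 2: 0.18 mL + 3500 μL = 3.68 mL total → factor 3.68/0.18 = 20.444
Step 3: 1.85 mL + 5.8 mL = 7.65 mL total → factor 7.65/1.85 = 4.1351
Step 4: unknown factor x
Step 5: 90 μL brought to 1.8 mL → factor 1800/90 = 20
Product of known-step factors = 24777
Overall factor = 4.00 × 10^6 cells/mL / (5.67 cells/mL) = 7.0547 × 10^5
x = 7.0547 × 10^5 / 24777 = 28.5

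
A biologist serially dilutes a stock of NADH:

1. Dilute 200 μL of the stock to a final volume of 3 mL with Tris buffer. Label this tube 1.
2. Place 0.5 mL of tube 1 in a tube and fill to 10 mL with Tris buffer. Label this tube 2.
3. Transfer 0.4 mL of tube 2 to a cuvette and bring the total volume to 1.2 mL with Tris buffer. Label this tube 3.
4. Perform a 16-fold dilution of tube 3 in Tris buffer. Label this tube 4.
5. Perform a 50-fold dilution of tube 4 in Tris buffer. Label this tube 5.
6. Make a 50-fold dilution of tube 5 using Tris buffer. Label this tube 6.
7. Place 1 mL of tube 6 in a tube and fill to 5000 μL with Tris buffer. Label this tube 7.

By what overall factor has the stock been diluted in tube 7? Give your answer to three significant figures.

1.80 × 10^8

Step 1: 200 μL brought to 3 mL → factor 3000/200 = 15
Step 2: 0.5 mL brought to 10 mL → factor 10/0.5 = 20
Step 3: 0.4 mL brought to 1.2 mL → factor 1.2/0.4 = 3
Step 4: 16-fold → factor 16
Step 5: 50-fold → factor 50
Step 6: 50-fold → factor 50
Step 7: 1 mL brought to 5000 μL → factor 5/1 = 5
Overall dilution factor = 15 × 20 × 3 × 16 × 50 × 50 × 5 = 1.8 × 10^8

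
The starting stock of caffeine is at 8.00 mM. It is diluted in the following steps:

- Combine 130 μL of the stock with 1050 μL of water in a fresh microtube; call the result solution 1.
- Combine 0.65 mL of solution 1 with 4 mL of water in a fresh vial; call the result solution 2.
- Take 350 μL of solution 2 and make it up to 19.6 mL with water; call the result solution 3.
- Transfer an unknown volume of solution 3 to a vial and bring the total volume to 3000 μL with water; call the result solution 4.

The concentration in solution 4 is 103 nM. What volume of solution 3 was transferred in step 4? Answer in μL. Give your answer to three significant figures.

Step 1: 130 μL + 1050 μL = 1180 μL total → factor 1180/130 = 9.0769
Step 2: 0.65 mL + 4 mL = 4.65 mL total → factor 4.65/0.65 = 7.1538
Step 3: 350 μL brought to 19.6 mL → factor 19600/350 = 56
Step 4: v brought to 3000 μL → factor = 3000 μL/v
Product of known-step factors = 3636.4
Overall factor = 8.00 mM / (103 nM) = 77670
Step-4 factor = 77670 / 3636.4 = 21.359
v = 3000 μL / 21.359 = 140 μL

140 μL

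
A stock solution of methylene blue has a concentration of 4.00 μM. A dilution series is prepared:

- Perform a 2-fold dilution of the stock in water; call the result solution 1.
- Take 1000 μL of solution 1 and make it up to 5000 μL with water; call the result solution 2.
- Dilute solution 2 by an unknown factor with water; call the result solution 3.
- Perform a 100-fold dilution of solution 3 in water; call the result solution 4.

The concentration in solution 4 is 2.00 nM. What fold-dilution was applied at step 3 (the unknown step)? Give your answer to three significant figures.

Step 1: 2-fold → factor 2
Step 2: 1000 μL brought to 5000 μL → factor 5000/1000 = 5
Step 3: unknown factor x
Step 4: 100-fold → factor 100
Product of known-step factors = 1000
Overall factor = 4.00 μM / (2.00 nM) = 2000
x = 2000 / 1000 = 2.00

2.00-fold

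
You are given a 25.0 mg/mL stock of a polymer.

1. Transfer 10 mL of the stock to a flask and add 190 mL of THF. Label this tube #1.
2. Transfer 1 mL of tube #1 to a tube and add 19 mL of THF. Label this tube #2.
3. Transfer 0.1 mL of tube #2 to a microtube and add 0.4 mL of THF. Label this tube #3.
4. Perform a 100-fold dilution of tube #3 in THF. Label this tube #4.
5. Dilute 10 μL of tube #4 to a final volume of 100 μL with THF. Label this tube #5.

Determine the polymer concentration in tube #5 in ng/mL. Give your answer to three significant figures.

12.5 ng/mL

Step 1: 10 mL + 190 mL = 200 mL total → factor 200/10 = 20
Step 2: 1 mL + 19 mL = 20 mL total → factor 20/1 = 20
Step 3: 0.1 mL + 0.4 mL = 0.5 mL total → factor 0.5/0.1 = 5
Step 4: 100-fold → factor 100
Step 5: 10 μL brought to 100 μL → factor 100/10 = 10
Overall dilution factor = 20 × 20 × 5 × 100 × 10 = 2 × 10^6
Final = 25.0 mg/mL / 2 × 10^6 = 1.250 × 10^-5 mg/mL = 12.5 ng/mL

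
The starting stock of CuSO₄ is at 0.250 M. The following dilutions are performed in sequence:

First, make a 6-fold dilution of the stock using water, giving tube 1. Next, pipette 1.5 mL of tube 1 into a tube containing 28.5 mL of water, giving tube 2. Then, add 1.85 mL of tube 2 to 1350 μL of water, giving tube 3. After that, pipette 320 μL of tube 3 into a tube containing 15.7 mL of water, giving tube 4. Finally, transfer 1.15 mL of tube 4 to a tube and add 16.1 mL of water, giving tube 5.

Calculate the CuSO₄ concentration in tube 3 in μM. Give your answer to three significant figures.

1.20 × 10^3 μM

Step 1: 6-fold → factor 6
Step 2: 1.5 mL + 28.5 mL = 30 mL total → factor 30/1.5 = 20
Step 3: 1.85 mL + 1350 μL = 3.2 mL total → factor 3.2/1.85 = 1.7297
Dilution factor through tube 3 = 6 × 20 × 1.7297 = 207.57
[tube 3] = 0.250 M / 207.57 = 0.001204 M = 1.20 × 10^3 μM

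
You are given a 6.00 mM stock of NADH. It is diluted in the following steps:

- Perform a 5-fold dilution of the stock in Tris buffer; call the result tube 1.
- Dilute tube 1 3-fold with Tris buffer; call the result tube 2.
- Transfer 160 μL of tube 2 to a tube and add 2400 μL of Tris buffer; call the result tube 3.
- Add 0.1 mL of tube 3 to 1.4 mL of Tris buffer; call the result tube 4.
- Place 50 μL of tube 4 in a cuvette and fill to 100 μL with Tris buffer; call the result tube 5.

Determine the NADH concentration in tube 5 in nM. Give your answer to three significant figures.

Step 1: 5-fold → factor 5
Step 2: 3-fold → factor 3
Step 3: 160 μL + 2400 μL = 2560 μL total → factor 2560/160 = 16
Step 4: 0.1 mL + 1.4 mL = 1.5 mL total → factor 1.5/0.1 = 15
Step 5: 50 μL brought to 100 μL → factor 100/50 = 2
Overall dilution factor = 5 × 3 × 16 × 15 × 2 = 7200
Final = 6.00 mM / 7200 = 0.0008333 mM = 833 nM

833 nM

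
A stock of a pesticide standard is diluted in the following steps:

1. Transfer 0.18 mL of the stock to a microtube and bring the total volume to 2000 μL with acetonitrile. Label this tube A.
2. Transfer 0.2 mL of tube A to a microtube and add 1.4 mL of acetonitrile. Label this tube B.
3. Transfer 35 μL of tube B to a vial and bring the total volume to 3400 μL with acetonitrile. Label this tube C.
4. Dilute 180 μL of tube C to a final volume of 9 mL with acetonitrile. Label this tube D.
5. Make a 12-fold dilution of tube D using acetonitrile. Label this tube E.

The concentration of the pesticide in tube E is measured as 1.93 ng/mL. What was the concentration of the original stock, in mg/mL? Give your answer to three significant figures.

10.0 mg/mL

Step 1: 0.18 mL brought to 2000 μL → factor 2/0.18 = 11.111
Step 2: 0.2 mL + 1.4 mL = 1.6 mL total → factor 1.6/0.2 = 8
Step 3: 35 μL brought to 3400 μL → factor 3400/35 = 97.143
Step 4: 180 μL brought to 9 mL → factor 9000/180 = 50
Step 5: 12-fold → factor 12
Overall dilution factor = 11.111 × 8 × 97.143 × 50 × 12 = 5.181 × 10^6
Stock = 1.93 ng/mL × 5.181 × 10^6 = 9.999 × 10^6 ng/mL = 10.0 mg/mL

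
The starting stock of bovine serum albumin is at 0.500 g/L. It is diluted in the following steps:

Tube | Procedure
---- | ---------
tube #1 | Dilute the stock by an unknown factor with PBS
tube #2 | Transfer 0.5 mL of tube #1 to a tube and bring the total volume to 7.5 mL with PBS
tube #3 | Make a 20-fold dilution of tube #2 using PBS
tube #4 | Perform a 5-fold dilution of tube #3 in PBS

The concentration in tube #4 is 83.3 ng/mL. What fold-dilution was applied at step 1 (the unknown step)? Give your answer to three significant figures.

Step 1: unknown factor x
Step 2: 0.5 mL brought to 7.5 mL → factor 7.5/0.5 = 15
Step 3: 20-fold → factor 20
Step 4: 5-fold → factor 5
Product of known-step factors = 1500
Overall factor = 0.500 g/L / (83.3 ng/mL) = 6002.4
x = 6002.4 / 1500 = 4.00

4.00-fold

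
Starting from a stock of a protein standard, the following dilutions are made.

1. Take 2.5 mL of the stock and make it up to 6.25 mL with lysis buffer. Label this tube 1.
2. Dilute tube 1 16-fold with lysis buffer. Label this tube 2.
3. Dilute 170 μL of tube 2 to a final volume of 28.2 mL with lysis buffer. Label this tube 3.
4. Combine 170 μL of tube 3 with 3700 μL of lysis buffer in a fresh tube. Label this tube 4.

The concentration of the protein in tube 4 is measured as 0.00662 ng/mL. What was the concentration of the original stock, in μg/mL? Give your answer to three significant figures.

1.00 μg/mL

Step 1: 2.5 mL brought to 6.25 mL → factor 6.25/2.5 = 2.5
Step 2: 16-fold → factor 16
Step 3: 170 μL brought to 28.2 mL → factor 28200/170 = 165.88
Step 4: 170 μL + 3700 μL = 3870 μL total → factor 3870/170 = 22.765
Overall dilution factor = 2.5 × 16 × 165.88 × 22.765 = 1.5105 × 10^5
Stock = 0.00662 ng/mL × 1.5105 × 10^5 = 1000 ng/mL = 1.00 μg/mL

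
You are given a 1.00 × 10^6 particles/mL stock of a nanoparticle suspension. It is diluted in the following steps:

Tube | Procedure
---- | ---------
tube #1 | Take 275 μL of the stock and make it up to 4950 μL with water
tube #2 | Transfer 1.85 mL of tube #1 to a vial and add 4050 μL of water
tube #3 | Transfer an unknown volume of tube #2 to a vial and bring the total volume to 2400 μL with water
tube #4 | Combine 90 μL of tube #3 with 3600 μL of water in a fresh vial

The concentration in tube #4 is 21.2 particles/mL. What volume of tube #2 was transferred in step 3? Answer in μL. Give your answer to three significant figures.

120 μL

Step 1: 275 μL brought to 4950 μL → factor 4950/275 = 18
Step 2: 1.85 mL + 4050 μL = 5.9 mL total → factor 5.9/1.85 = 3.1892
Step 3: v brought to 2400 μL → factor = 2400 μL/v
Step 4: 90 μL + 3600 μL = 3690 μL total → factor 3690/90 = 41
Product of known-step factors = 2353.6
Overall factor = 1.00 × 10^6 particles/mL / (21.2 particles/mL) = 47170
Step-3 factor = 47170 / 2353.6 = 20.041
v = 2400 μL / 20.041 = 120 μL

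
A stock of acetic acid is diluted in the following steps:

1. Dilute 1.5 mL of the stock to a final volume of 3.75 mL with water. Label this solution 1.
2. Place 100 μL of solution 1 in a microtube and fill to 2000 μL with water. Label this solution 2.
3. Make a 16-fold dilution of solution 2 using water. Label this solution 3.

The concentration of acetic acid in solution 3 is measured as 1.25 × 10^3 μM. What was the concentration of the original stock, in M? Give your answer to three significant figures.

1.00 M

Step 1: 1.5 mL brought to 3.75 mL → factor 3.75/1.5 = 2.5
Step 2: 100 μL brought to 2000 μL → factor 2000/100 = 20
Step 3: 16-fold → factor 16
Overall dilution factor = 2.5 × 20 × 16 = 800
Stock = 1.25 × 10^3 μM × 800 = 1.000 × 10^6 μM = 1.00 M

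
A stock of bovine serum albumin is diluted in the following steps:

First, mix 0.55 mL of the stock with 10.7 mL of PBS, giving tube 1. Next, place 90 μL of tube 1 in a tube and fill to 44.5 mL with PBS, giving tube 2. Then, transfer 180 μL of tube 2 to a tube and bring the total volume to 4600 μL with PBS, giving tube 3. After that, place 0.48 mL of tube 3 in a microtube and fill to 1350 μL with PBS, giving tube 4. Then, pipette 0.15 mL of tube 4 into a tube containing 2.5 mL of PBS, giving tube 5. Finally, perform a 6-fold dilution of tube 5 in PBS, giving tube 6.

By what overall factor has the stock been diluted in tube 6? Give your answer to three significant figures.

Step 1: 0.55 mL + 10.7 mL = 11.25 mL total → factor 11.25/0.55 = 20.455
Step 2: 90 μL brought to 44.5 mL → factor 44500/90 = 494.44
Step 3: 180 μL brought to 4600 μL → factor 4600/180 = 25.556
Step 4: 0.48 mL brought to 1350 μL → factor 1.35/0.48 = 2.8125
Step 5: 0.15 mL + 2.5 mL = 2.65 mL total → factor 2.65/0.15 = 17.667
Step 6: 6-fold → factor 6
Overall dilution factor = 20.455 × 494.44 × 25.556 × 2.8125 × 17.667 × 6 = 7.7053 × 10^7

7.71 × 10^7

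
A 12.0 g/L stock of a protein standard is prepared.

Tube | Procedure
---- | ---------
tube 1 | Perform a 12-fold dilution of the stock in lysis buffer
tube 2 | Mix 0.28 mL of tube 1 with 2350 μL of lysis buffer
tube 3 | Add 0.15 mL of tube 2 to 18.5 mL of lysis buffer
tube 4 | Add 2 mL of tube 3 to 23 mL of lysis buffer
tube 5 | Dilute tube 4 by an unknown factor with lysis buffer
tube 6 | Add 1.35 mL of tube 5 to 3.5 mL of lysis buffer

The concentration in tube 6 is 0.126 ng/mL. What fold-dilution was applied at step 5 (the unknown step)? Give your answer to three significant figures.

Step 1: 12-fold → factor 12
Step 2: 0.28 mL + 2350 μL = 2.63 mL total → factor 2.63/0.28 = 9.3929
Step 3: 0.15 mL + 18.5 mL = 18.65 mL total → factor 18.65/0.15 = 124.33
Step 4: 2 mL + 23 mL = 25 mL total → factor 25/2 = 12.5
Step 5: unknown factor x
Step 6: 1.35 mL + 3.5 mL = 4.85 mL total → factor 4.85/1.35 = 3.5926
Product of known-step factors = 6.2934 × 10^5
Overall factor = 12.0 g/L / (0.126 ng/mL) = 9.5238 × 10^7
x = 9.5238 × 10^7 / 6.2934 × 10^5 = 151

151-fold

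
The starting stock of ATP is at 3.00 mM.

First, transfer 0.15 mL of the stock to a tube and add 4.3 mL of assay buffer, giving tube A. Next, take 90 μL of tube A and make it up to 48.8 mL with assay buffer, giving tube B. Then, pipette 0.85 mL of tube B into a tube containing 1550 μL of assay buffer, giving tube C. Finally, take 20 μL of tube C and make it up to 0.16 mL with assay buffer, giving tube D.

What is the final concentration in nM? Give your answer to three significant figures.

8.26 nM

Step 1: 0.15 mL + 4.3 mL = 4.45 mL total → factor 4.45/0.15 = 29.667
Step 2: 90 μL brought to 48.8 mL → factor 48800/90 = 542.22
Step 3: 0.85 mL + 1550 μL = 2.4 mL total → factor 2.4/0.85 = 2.8235
Step 4: 20 μL brought to 0.16 mL → factor 160/20 = 8
Overall dilution factor = 29.667 × 542.22 × 2.8235 × 8 = 3.6335 × 10^5
Final = 3.00 mM / 3.6335 × 10^5 = 8.256 × 10^-6 mM = 8.26 nM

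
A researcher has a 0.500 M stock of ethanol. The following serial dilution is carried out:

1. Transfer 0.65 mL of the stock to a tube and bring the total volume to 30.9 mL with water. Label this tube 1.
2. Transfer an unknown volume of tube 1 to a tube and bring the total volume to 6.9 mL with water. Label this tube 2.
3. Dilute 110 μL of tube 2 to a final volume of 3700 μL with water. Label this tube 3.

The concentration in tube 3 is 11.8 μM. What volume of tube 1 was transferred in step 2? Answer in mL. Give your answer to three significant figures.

0.260 mL

Step 1: 0.65 mL brought to 30.9 mL → factor 30.9/0.65 = 47.538
Step 2: v brought to 6.9 mL → factor = 6.9 mL/v
Step 3: 110 μL brought to 3700 μL → factor 3700/110 = 33.636
Product of known-step factors = 1599
Overall factor = 0.500 M / (11.8 μM) = 42373
Step-2 factor = 42373 / 1599 = 26.499
v = 6.9 mL / 26.499 = 0.260 mL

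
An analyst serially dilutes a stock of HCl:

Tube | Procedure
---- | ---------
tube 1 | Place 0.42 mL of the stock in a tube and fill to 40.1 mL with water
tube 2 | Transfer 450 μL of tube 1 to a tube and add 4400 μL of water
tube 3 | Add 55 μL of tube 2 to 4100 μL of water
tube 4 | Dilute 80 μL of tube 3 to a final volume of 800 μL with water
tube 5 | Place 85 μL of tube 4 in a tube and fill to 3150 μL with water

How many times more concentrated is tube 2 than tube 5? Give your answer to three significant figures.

2.80 × 10^4

Step 1: 0.42 mL brought to 40.1 mL → factor 40.1/0.42 = 95.476
Step 2: 450 μL + 4400 μL = 4850 μL total → factor 4850/450 = 10.778
Step 3: 55 μL + 4100 μL = 4155 μL total → factor 4155/55 = 75.545
Step 4: 80 μL brought to 800 μL → factor 800/80 = 10
Step 5: 85 μL brought to 3150 μL → factor 3150/85 = 37.059
Dilution factor to tube 2 = 1029; to tube 5 = 2.8809 × 10^7
[tube 2]/[tube 5] = (factor to tube 5)/(factor to tube 2) = 2.8809 × 10^7/1029 = 2.80 × 10^4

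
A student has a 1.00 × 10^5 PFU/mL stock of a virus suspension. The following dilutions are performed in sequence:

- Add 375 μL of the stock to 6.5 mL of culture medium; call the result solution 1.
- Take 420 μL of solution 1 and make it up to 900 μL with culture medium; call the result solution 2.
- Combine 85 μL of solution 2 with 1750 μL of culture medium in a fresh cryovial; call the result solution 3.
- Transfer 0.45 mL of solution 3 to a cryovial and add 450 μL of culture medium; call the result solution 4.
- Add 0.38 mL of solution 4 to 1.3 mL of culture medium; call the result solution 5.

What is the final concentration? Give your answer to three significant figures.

13.3 PFU/mL

Step 1: 375 μL + 6.5 mL = 6875 μL total → factor 6875/375 = 18.333
Step 2: 420 μL brought to 900 μL → factor 900/420 = 2.1429
Step 3: 85 μL + 1750 μL = 1835 μL total → factor 1835/85 = 21.588
Step 4: 0.45 mL + 450 μL = 0.9 mL total → factor 0.9/0.45 = 2
Step 5: 0.38 mL + 1.3 mL = 1.68 mL total → factor 1.68/0.38 = 4.4211
Overall dilution factor = 18.333 × 2.1429 × 21.588 × 2 × 4.4211 = 7499.1
Final = 1.00 × 10^5 PFU/mL / 7499.1 = 13.3 PFU/mL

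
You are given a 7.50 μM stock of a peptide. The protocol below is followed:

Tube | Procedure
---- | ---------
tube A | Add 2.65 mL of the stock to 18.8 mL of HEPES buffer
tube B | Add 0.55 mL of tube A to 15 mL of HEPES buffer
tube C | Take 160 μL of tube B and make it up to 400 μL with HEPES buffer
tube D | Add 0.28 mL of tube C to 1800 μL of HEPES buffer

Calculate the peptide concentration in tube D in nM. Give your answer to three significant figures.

1.76 nM

Step 1: 2.65 mL + 18.8 mL = 21.45 mL total → factor 21.45/2.65 = 8.0943
Step 2: 0.55 mL + 15 mL = 15.55 mL total → factor 15.55/0.55 = 28.273
Step 3: 160 μL brought to 400 μL → factor 400/160 = 2.5
Step 4: 0.28 mL + 1800 μL = 2.08 mL total → factor 2.08/0.28 = 7.4286
Dilution factor through tube D = 8.0943 × 28.273 × 2.5 × 7.4286 = 4250.1
[tube D] = 7.50 μM / 4250.1 = 0.001765 μM = 1.76 nM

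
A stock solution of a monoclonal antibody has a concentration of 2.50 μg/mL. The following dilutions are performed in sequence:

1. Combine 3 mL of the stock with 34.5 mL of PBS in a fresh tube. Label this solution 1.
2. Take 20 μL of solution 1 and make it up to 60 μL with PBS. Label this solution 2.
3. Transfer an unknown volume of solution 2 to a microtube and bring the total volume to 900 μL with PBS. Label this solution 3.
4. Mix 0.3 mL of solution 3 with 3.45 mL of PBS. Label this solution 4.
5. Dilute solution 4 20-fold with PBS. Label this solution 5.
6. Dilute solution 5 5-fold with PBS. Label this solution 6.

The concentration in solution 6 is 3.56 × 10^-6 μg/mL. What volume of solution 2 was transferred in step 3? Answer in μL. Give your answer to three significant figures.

Step 1: 3 mL + 34.5 mL = 37.5 mL total → factor 37.5/3 = 12.5
Step 2: 20 μL brought to 60 μL → factor 60/20 = 3
Step 3: v brought to 900 μL → factor = 900 μL/v
Step 4: 0.3 mL + 3.45 mL = 3.75 mL total → factor 3.75/0.3 = 12.5
Step 5: 20-fold → factor 20
Step 6: 5-fold → factor 5
Product of known-step factors = 46875
Overall factor = 2.50 μg/mL / (3.56 × 10^-6 μg/mL) = 7.0225 × 10^5
Step-3 factor = 7.0225 × 10^5 / 46875 = 14.981
v = 900 μL / 14.981 = 60.1 μL

60.1 μL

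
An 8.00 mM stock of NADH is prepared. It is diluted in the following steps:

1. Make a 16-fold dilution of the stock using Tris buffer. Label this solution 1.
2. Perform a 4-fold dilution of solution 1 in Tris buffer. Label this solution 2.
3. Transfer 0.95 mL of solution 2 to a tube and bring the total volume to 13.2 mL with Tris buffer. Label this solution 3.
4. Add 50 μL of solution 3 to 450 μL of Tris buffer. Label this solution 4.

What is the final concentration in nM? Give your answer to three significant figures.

900 nM

Step 1: 16-fold → factor 16
Step 2: 4-fold → factor 4
Step 3: 0.95 mL brought to 13.2 mL → factor 13.2/0.95 = 13.895
Step 4: 50 μL + 450 μL = 500 μL total → factor 500/50 = 10
Overall dilution factor = 16 × 4 × 13.895 × 10 = 8892.6
Final = 8.00 mM / 8892.6 = 0.0008996 mM = 900 nM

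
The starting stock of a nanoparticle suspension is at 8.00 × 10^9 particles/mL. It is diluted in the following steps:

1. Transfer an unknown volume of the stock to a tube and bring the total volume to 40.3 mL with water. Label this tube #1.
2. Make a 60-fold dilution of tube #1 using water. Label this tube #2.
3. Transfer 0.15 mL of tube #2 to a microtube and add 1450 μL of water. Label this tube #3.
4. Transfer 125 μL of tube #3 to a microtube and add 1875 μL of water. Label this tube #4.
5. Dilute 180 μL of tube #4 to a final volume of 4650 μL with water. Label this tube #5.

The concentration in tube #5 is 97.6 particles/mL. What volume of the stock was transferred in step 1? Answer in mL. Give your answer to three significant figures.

Step 1: v brought to 40.3 mL → factor = 40.3 mL/v
Step 2: 60-fold → factor 60
Step 3: 0.15 mL + 1450 μL = 1.6 mL total → factor 1.6/0.15 = 10.667
Step 4: 125 μL + 1875 μL = 2000 μL total → factor 2000/125 = 16
Step 5: 180 μL brought to 4650 μL → factor 4650/180 = 25.833
Product of known-step factors = 2.6453 × 10^5
Overall factor = 8.00 × 10^9 particles/mL / (97.6 particles/mL) = 8.1967 × 10^7
Step-1 factor = 8.1967 × 10^7 / 2.6453 × 10^5 = 309.86
v = 40.3 mL / 309.86 = 0.130 mL

0.130 mL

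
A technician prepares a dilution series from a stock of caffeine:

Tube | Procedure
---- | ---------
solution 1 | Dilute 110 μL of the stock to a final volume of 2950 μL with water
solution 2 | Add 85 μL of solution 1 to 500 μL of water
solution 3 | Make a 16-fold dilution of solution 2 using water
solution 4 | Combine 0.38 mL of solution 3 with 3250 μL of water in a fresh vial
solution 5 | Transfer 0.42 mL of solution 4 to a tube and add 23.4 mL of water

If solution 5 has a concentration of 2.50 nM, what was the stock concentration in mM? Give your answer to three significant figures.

4.00 mM

Step 1: 110 μL brought to 2950 μL → factor 2950/110 = 26.818
Step 2: 85 μL + 500 μL = 585 μL total → factor 585/85 = 6.8824
Step 3: 16-fold → factor 16
Step 4: 0.38 mL + 3250 μL = 3.63 mL total → factor 3.63/0.38 = 9.5526
Step 5: 0.42 mL + 23.4 mL = 23.82 mL total → factor 23.82/0.42 = 56.714
Overall dilution factor = 26.818 × 6.8824 × 16 × 9.5526 × 56.714 = 1.5999 × 10^6
Stock = 2.50 nM × 1.5999 × 10^6 = 4.000 × 10^6 nM = 4.00 mM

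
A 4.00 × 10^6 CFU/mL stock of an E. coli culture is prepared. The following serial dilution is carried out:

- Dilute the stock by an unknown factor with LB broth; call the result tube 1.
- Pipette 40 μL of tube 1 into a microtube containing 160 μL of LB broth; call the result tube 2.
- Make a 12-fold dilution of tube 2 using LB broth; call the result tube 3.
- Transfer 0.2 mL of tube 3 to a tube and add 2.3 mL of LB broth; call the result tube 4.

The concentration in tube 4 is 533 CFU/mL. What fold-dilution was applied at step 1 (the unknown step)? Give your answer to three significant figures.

10.0-fold

Step 1: unknown factor x
Step 2: 40 μL + 160 μL = 200 μL total → factor 200/40 = 5
Step 3: 12-fold → factor 12
Step 4: 0.2 mL + 2.3 mL = 2.5 mL total → factor 2.5/0.2 = 12.5
Product of known-step factors = 750
Overall factor = 4.00 × 10^6 CFU/mL / (533 CFU/mL) = 7504.7
x = 7504.7 / 750 = 10.0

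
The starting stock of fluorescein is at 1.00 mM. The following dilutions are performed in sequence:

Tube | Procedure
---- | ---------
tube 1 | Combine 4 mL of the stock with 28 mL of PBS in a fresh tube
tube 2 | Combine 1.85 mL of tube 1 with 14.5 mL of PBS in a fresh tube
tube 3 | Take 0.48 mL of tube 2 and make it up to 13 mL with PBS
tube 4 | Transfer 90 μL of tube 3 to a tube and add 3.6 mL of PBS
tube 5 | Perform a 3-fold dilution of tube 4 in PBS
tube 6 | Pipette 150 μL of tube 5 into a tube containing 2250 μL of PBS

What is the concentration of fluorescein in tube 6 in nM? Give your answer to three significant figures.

0.265 nM

Step 1: 4 mL + 28 mL = 32 mL total → factor 32/4 = 8
Step 2: 1.85 mL + 14.5 mL = 16.35 mL total → factor 16.35/1.85 = 8.8378
Step 3: 0.48 mL brought to 13 mL → factor 13/0.48 = 27.083
Step 4: 90 μL + 3.6 mL = 3690 μL total → factor 3690/90 = 41
Step 5: 3-fold → factor 3
Step 6: 150 μL + 2250 μL = 2400 μL total → factor 2400/150 = 16
Overall dilution factor = 8 × 8.8378 × 27.083 × 41 × 3 × 16 = 3.7685 × 10^6
Final = 1.00 mM / 3.7685 × 10^6 = 2.654 × 10^-7 mM = 0.265 nM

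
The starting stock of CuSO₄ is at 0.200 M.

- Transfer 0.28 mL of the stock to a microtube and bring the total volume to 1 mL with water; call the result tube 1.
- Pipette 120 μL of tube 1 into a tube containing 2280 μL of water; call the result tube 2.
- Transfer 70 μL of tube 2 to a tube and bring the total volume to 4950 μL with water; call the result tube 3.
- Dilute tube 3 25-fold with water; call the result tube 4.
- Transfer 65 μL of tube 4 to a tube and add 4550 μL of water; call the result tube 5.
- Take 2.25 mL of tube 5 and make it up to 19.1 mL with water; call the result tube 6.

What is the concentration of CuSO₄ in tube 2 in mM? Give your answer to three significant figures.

Step 1: 0.28 mL brought to 1 mL → factor 1/0.28 = 3.5714
Step 2: 120 μL + 2280 μL = 2400 μL total → factor 2400/120 = 20
Dilution factor through tube 2 = 3.5714 × 20 = 71.429
[tube 2] = 0.200 M / 71.429 = 0.002800 M = 2.80 mM

2.80 mM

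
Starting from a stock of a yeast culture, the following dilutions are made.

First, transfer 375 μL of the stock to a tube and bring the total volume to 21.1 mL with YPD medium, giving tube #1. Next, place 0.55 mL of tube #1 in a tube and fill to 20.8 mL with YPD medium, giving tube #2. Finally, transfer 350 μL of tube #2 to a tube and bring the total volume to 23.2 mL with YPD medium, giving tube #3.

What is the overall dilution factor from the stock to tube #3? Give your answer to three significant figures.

Step 1: 375 μL brought to 21.1 mL → factor 21100/375 = 56.267
Step 2: 0.55 mL brought to 20.8 mL → factor 20.8/0.55 = 37.818
Step 3: 350 μL brought to 23.2 mL → factor 23200/350 = 66.286
Overall dilution factor = 56.267 × 37.818 × 66.286 = 1.4105 × 10^5

1.41 × 10^5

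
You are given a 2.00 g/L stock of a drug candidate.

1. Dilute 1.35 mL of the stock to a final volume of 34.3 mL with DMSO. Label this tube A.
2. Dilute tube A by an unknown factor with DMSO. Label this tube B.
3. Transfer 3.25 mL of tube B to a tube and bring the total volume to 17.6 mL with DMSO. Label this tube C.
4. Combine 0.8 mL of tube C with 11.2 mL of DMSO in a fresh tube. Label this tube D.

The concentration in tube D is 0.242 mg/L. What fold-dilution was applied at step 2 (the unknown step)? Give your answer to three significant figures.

4.00-fold

Step 1: 1.35 mL brought to 34.3 mL → factor 34.3/1.35 = 25.407
Step 2: unknown factor x
Step 3: 3.25 mL brought to 17.6 mL → factor 17.6/3.25 = 5.4154
Step 4: 0.8 mL + 11.2 mL = 12 mL total → factor 12/0.8 = 15
Product of known-step factors = 2063.9
Overall factor = 2.00 g/L / (0.242 mg/L) = 8264.5
x = 8264.5 / 2063.9 = 4.00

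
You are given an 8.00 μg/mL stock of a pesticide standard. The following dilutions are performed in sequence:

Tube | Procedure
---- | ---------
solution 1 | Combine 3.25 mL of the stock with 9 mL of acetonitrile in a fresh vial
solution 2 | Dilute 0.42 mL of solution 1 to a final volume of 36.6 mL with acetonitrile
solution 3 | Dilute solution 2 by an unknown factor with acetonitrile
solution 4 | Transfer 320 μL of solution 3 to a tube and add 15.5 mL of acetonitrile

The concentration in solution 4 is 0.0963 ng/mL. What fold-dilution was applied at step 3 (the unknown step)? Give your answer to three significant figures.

5.12-fold

Step 1: 3.25 mL + 9 mL = 12.25 mL total → factor 12.25/3.25 = 3.7692
Step 2: 0.42 mL brought to 36.6 mL → factor 36.6/0.42 = 87.143
Step 3: unknown factor x
Step 4: 320 μL + 15.5 mL = 15820 μL total → factor 15820/320 = 49.438
Product of known-step factors = 16238
Overall factor = 8.00 μg/mL / (0.0963 ng/mL) = 83074
x = 83074 / 16238 = 5.12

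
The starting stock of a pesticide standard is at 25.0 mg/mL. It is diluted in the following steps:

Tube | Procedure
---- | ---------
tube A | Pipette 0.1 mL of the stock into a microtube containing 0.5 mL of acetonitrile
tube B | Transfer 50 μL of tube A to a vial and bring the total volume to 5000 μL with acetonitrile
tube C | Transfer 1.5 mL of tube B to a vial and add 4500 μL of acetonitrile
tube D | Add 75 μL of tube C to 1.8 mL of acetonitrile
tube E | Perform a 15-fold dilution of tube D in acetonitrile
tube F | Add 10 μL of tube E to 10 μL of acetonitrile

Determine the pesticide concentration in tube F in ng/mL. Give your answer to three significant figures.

13.9 ng/mL

Step 1: 0.1 mL + 0.5 mL = 0.6 mL total → factor 0.6/0.1 = 6
Step 2: 50 μL brought to 5000 μL → factor 5000/50 = 100
Step 3: 1.5 mL + 4500 μL = 6 mL total → factor 6/1.5 = 4
Step 4: 75 μL + 1.8 mL = 1875 μL total → factor 1875/75 = 25
Step 5: 15-fold → factor 15
Step 6: 10 μL + 10 μL = 20 μL total → factor 20/10 = 2
Overall dilution factor = 6 × 100 × 4 × 25 × 15 × 2 = 1.8 × 10^6
Final = 25.0 mg/mL / 1.8 × 10^6 = 1.389 × 10^-5 mg/mL = 13.9 ng/mL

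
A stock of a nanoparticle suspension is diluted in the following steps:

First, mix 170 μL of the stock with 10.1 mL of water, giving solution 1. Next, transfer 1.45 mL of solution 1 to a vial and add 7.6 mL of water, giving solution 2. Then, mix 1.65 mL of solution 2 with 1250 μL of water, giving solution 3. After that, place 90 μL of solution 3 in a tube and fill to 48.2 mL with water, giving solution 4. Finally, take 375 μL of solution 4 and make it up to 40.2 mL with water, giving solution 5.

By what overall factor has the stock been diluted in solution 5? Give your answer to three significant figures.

3.80 × 10^7

Step 1: 170 μL + 10.1 mL = 10270 μL total → factor 10270/170 = 60.412
Step 2: 1.45 mL + 7.6 mL = 9.05 mL total → factor 9.05/1.45 = 6.2414
Step 3: 1.65 mL + 1250 μL = 2.9 mL total → factor 2.9/1.65 = 1.7576
Step 4: 90 μL brought to 48.2 mL → factor 48200/90 = 535.56
Step 5: 375 μL brought to 40.2 mL → factor 40200/375 = 107.2
Overall dilution factor = 60.412 × 6.2414 × 1.7576 × 535.56 × 107.2 = 3.8047 × 10^7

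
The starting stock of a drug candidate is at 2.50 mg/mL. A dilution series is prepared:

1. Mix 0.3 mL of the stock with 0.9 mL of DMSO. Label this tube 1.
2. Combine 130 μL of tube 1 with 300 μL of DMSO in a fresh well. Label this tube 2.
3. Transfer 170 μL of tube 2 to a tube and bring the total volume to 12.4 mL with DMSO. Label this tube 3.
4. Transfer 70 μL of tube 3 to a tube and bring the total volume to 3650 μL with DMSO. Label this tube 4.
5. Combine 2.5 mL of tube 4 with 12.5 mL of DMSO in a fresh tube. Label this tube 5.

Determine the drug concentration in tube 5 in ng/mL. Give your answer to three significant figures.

Step 1: 0.3 mL + 0.9 mL = 1.2 mL total → factor 1.2/0.3 = 4
Step 2: 130 μL + 300 μL = 430 μL total → factor 430/130 = 3.3077
Step 3: 170 μL brought to 12.4 mL → factor 12400/170 = 72.941
Step 4: 70 μL brought to 3650 μL → factor 3650/70 = 52.143
Step 5: 2.5 mL + 12.5 mL = 15 mL total → factor 15/2.5 = 6
Overall dilution factor = 4 × 3.3077 × 72.941 × 52.143 × 6 = 3.0193 × 10^5
Final = 2.50 mg/mL / 3.0193 × 10^5 = 8.280 × 10^-6 mg/mL = 8.28 ng/mL

8.28 ng/mL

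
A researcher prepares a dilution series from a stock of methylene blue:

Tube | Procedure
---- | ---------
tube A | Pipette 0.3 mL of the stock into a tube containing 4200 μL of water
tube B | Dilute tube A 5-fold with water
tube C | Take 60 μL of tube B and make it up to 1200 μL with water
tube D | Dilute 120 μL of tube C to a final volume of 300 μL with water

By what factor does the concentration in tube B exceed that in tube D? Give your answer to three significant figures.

50.0

Step 1: 0.3 mL + 4200 μL = 4.5 mL total → factor 4.5/0.3 = 15
Step 2: 5-fold → factor 5
Step 3: 60 μL brought to 1200 μL → factor 1200/60 = 20
Step 4: 120 μL brought to 300 μL → factor 300/120 = 2.5
Dilution factor to tube B = 75; to tube D = 3750
[tube B]/[tube D] = (factor to tube D)/(factor to tube B) = 3750/75 = 50.0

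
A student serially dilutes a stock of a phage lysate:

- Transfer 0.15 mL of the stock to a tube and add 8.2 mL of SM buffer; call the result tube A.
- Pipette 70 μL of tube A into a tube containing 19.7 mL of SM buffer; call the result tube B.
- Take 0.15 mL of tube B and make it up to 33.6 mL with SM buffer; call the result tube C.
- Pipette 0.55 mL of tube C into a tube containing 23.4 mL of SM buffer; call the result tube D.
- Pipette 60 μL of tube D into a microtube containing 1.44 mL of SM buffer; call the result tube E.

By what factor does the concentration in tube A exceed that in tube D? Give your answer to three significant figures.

2.75 × 10^6

Step 1: 0.15 mL + 8.2 mL = 8.35 mL total → factor 8.35/0.15 = 55.667
Step 2: 70 μL + 19.7 mL = 19770 μL total → factor 19770/70 = 282.43
Step 3: 0.15 mL brought to 33.6 mL → factor 33.6/0.15 = 224
Step 4: 0.55 mL + 23.4 mL = 23.95 mL total → factor 23.95/0.55 = 43.545
Dilution factor to tube A = 55.667; to tube D = 1.5335 × 10^8
[tube A]/[tube D] = (factor to tube D)/(factor to tube A) = 1.5335 × 10^8/55.667 = 2.75 × 10^6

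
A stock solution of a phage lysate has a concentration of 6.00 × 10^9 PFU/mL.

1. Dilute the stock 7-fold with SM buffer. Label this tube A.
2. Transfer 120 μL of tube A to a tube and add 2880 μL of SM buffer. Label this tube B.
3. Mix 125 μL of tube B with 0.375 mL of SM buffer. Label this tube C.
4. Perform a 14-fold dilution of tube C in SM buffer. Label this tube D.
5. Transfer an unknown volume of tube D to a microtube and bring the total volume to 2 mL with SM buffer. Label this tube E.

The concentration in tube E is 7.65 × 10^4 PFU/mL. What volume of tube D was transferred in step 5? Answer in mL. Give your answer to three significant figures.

0.250 mL

Step 1: 7-fold → factor 7
Step 2: 120 μL + 2880 μL = 3000 μL total → factor 3000/120 = 25
Step 3: 125 μL + 0.375 mL = 500 μL total → factor 500/125 = 4
Step 4: 14-fold → factor 14
Step 5: v brought to 2 mL → factor = 2 mL/v
Product of known-step factors = 9800
Overall factor = 6.00 × 10^9 PFU/mL / (7.65 × 10^4 PFU/mL) = 78431
Step-5 factor = 78431 / 9800 = 8.0032
v = 2 mL / 8.0032 = 0.250 mL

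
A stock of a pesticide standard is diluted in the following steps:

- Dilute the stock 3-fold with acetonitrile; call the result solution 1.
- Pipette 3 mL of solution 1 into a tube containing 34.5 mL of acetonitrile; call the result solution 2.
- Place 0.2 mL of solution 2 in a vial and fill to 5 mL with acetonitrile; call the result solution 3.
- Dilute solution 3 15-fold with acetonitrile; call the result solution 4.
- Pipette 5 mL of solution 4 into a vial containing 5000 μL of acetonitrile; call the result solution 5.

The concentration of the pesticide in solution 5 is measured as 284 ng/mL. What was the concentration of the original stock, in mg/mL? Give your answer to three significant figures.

7.99 mg/mL

Step 1: 3-fold → factor 3
Step 2: 3 mL + 34.5 mL = 37.5 mL total → factor 37.5/3 = 12.5
Step 3: 0.2 mL brought to 5 mL → factor 5/0.2 = 25
Step 4: 15-fold → factor 15
Step 5: 5 mL + 5000 μL = 10 mL total → factor 10/5 = 2
Overall dilution factor = 3 × 12.5 × 25 × 15 × 2 = 28125
Stock = 284 ng/mL × 28125 = 7.988 × 10^6 ng/mL = 7.99 mg/mL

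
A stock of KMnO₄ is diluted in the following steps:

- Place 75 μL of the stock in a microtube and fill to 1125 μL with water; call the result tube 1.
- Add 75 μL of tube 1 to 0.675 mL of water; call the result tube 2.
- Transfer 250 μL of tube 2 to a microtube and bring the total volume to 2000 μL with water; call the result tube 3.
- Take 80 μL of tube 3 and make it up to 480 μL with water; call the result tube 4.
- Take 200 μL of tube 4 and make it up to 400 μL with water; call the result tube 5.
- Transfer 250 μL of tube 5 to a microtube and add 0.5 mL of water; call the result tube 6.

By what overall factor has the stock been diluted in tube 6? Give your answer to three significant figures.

Step 1: 75 μL brought to 1125 μL → factor 1125/75 = 15
Step 2: 75 μL + 0.675 mL = 750 μL total → factor 750/75 = 10
Step 3: 250 μL brought to 2000 μL → factor 2000/250 = 8
Step 4: 80 μL brought to 480 μL → factor 480/80 = 6
Step 5: 200 μL brought to 400 μL → factor 400/200 = 2
Step 6: 250 μL + 0.5 mL = 750 μL total → factor 750/250 = 3
Overall dilution factor = 15 × 10 × 8 × 6 × 2 × 3 = 43200

4.32 × 10^4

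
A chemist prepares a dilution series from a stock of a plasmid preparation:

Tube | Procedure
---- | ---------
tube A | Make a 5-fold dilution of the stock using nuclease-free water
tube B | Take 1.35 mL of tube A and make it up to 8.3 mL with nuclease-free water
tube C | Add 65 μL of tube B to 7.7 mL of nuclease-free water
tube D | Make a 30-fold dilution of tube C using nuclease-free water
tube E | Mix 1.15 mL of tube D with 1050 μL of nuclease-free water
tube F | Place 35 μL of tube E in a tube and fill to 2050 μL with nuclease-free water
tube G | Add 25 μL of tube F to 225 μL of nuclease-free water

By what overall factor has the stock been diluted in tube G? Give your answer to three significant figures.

1.23 × 10^8

Step 1: 5-fold → factor 5
Step 2: 1.35 mL brought to 8.3 mL → factor 8.3/1.35 = 6.1481
Step 3: 65 μL + 7.7 mL = 7765 μL total → factor 7765/65 = 119.46
Step 4: 30-fold → factor 30
Step 5: 1.15 mL + 1050 μL = 2.2 mL total → factor 2.2/1.15 = 1.913
Step 6: 35 μL brought to 2050 μL → factor 2050/35 = 58.571
Step 7: 25 μL + 225 μL = 250 μL total → factor 250/25 = 10
Overall dilution factor = 5 × 6.1481 × 119.46 × 30 × 1.913 × 58.571 × 10 = 1.2345 × 10^8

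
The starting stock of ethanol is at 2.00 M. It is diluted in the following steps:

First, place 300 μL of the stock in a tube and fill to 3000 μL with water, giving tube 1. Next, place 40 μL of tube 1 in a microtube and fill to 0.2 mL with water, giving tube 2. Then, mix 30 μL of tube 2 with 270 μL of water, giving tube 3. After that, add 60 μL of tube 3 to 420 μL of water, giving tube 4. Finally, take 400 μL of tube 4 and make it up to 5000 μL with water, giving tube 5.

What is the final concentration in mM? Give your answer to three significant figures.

0.0400 mM

Step 1: 300 μL brought to 3000 μL → factor 3000/300 = 10
Step 2: 40 μL brought to 0.2 mL → factor 200/40 = 5
Step 3: 30 μL + 270 μL = 300 μL total → factor 300/30 = 10
Step 4: 60 μL + 420 μL = 480 μL total → factor 480/60 = 8
Step 5: 400 μL brought to 5000 μL → factor 5000/400 = 12.5
Overall dilution factor = 10 × 5 × 10 × 8 × 12.5 = 50000
Final = 2.00 M / 50000 = 4.000 × 10^-5 M = 0.0400 mM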